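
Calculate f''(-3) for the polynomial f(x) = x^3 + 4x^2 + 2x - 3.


First derivative:
f'(x) = 3x^2 + 8x + 2
Second derivative:
f''(x) = 6x + 8
Substitute x = -3:
f''(-3) = 6 * (-3) + 8
= -18 + 8
= -10

-10


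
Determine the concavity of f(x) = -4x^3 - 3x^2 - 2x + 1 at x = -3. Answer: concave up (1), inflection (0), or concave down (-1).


Concavity is determined by the sign of f''(x).
f(x) = -4x^3 - 3x^2 - 2x + 1
f'(x) = -12x^2 - 6x - 2
f''(x) = -24x - 6
f''(-3) = -24 * (-3) - 6
= 72 - 6
= 66
Since f''(-3) > 0, the function is concave up (1)

1


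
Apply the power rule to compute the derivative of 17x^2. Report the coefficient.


We apply the power rule: d/dx [ax^n] = a*n * x^(n-1)
d/dx [17x^2]
= 17 * 2 * x^(2-1)
= 34x
The coefficient is 34

34


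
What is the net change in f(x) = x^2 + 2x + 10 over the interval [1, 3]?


Net change = f(b) - f(a)
f(x) = x^2 + 2x + 10
Compute f(3):
f(3) = 1 * 3^2 + 2 * 3 + 10
= 9 + 6 + 10
= 25
Compute f(1):
f(1) = 1 * 1^2 + 2 * 1 + 10
= 1 + 2 + 10
= 13
Net change = 25 - 13 = 12

12


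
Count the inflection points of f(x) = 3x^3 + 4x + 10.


Inflection points occur where f''(x) = 0 and concavity changes.
f(x) = 3x^3 + 4x + 10
f'(x) = 9x^2 + 4
f''(x) = 18x
Set f''(x) = 0:
18x = 0
x = 0 / 18 = 0
Since f''(x) is linear (degree 1), it changes sign at this point.
Therefore there is exactly 1 inflection point.

1


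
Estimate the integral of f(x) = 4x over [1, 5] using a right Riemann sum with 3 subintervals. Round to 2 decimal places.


Right Riemann sum uses right endpoints of each subinterval.
Interval: [1, 5], n = 3
dx = (5 - 1) / 3 = 4/3
Right endpoints: [7/3, 11/3, 5]
f values: [28/3, 44/3, 20]
Sum = dx * (sum of f values)
= 4/3 * 44
= 176/3 ≈ 58.67

58.67


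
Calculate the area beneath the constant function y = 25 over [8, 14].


The area under a constant function y = 25 is a rectangle.
Width = 14 - 8 = 6
Height = 25
Area = width * height
= 6 * 25
= 150

150


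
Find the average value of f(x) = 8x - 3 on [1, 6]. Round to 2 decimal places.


Average value = 1/(b-a) * integral from a to b of f(x) dx
First compute the integral of 8x - 3:
F(x) = 4x^2 - 3x
F(6) = 4 * 36 - 3 * 6 = 126
F(1) = 4 * 1 - 3 * 1 = 1
Integral = 126 - 1 = 125
Average = 125 / (6 - 1) = 125 / 5
= 25 = 25.00

25.00


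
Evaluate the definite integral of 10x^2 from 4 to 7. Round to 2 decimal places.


Find the antiderivative of 10x^2:
F(x) = 10/3 * x^3
Apply the Fundamental Theorem of Calculus:
F(7) - F(4)
= 10/3 * 7^3 - 10/3 * 4^3
= 10/3 * (343 - 64)
= 10/3 * 279
= 930 = 930.00

930.00


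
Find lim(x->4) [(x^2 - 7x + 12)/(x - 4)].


Direct substitution gives 0/0, so we factor the numerator.
Factor: (x^2 - 7x + 12) = (x - 4)(x - 3)
Cancel the common factor (x - 4):
(x^2 - 7x + 12)/(x - 4) = (x - 3)
Now substitute x = 4:
= (4) - (3) = 1

1


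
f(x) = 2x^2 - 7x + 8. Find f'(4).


Differentiate term by term using power and sum rules:
f(x) = 2x^2 - 7x + 8
f'(x) = 4x - 7
Substitute x = 4:
f'(4) = 4 * 4 - 7
= 16 - 7
= 9

9


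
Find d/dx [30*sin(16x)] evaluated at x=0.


Apply the chain rule to differentiate 30*sin(16x):
d/dx [30*sin(16x)]
= 30 * cos(16x) * d/dx(16x)
= 30 * 16 * cos(16x)
= 480 * cos(16x)
Evaluate at x = 0:
= 480 * cos(0)
= 480 * 1
= 480

480


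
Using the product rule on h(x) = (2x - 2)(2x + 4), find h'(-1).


Let u(x) = 2x - 2 and v(x) = 2x + 4
u'(x) = 2
v'(x) = 2
Product rule: h'(x) = u'(x)*v(x) + u(x)*v'(x)
= 2 * (2x + 4) + (2x - 2) * 2
At x = -1:
u(-1) = 2 * (-1) - 2 = -4
v(-1) = 2 * (-1) + 4 = 2
h'(-1) = 2 * 2 + (-4) * 2
= 4 - 8
= -4

-4


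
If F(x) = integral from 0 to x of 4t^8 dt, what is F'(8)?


By the Fundamental Theorem of Calculus (Part 1):
If F(x) = integral from 0 to x of f(t) dt, then F'(x) = f(x)
Here f(t) = 4t^8
So F'(x) = 4x^8
Evaluate at x = 8:
F'(8) = 4 * 8^8
= 4 * 16777216
= 67108864

67108864


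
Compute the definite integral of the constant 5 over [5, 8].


The integral of a constant k over [a, b] equals k * (b - a).
integral from 5 to 8 of 5 dx
= 5 * (8 - 5)
= 5 * 3
= 15

15


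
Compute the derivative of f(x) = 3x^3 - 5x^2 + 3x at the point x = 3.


Differentiate f(x) = 3x^3 - 5x^2 + 3x term by term:
f'(x) = 9x^2 - 10x + 3
Substitute x = 3:
f'(3) = 9 * 3^2 - 10 * 3 + 3
= 81 - 30 + 3
= 54

54


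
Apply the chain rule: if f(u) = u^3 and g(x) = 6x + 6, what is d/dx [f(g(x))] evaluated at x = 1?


Using the chain rule: (f(g(x)))' = f'(g(x)) * g'(x)
First, find g(1):
g(1) = 6 * 1 + 6 = 12
Next, f'(u) = 3u^2
And g'(x) = 6
So f'(g(1)) * g'(1)
= 3 * 12^2 * 6
= 3 * 144 * 6
= 2592

2592


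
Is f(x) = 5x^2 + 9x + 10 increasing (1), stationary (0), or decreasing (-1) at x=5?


Compute f'(x) to determine behavior:
f'(x) = 10x + 9
f'(5) = 10 * 5 + 9
= 50 + 9
= 59
Since f'(5) > 0, the function is increasing (1)

1


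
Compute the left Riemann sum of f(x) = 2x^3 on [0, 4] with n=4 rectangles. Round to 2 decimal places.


Left Riemann sum uses left endpoints of each subinterval.
Interval: [0, 4], n = 4
dx = (4 - 0) / 4 = 1
Left endpoints: [0, 1, 2, 3]
f values: [0, 2, 16, 54]
Sum = dx * (sum of f values)
= 1 * 72
= 72 = 72.00

72.00


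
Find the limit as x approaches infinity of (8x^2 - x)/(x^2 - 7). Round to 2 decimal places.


For limits at infinity with equal-degree polynomials,
we compare leading coefficients.
Numerator leading term: 8x^2
Denominator leading term: x^2
Divide both by x^2:
lim = (8 - 1/x) / (1 - 7/x^2)
As x -> infinity, the 1/x and 1/x^2 terms vanish:
= 8/1 = 8 = 8.00

8.00


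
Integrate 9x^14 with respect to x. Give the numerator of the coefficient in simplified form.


Apply the power rule for integration:
integral of ax^n dx = a/(n+1) * x^(n+1) + C
integral of 9x^14 dx
= 9/15 * x^15 + C
= 3/5 * x^15 + C
The coefficient in lowest terms is 3/5, and its numerator is 3

3


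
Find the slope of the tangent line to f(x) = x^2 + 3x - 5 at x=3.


The slope of the tangent line equals f'(x) at the point.
f(x) = x^2 + 3x - 5
f'(x) = 2x + 3
At x = 3:
f'(3) = 2 * 3 + 3
= 6 + 3
= 9

9


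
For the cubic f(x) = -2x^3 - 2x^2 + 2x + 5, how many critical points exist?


Find where f'(x) = 0:
f(x) = -2x^3 - 2x^2 + 2x + 5
f'(x) = -6x^2 - 4x + 2
This is a quadratic in x. Use the discriminant to count real roots.
Discriminant = (-4)^2 - 4 * (-6) * 2
= 16 - (-48)
= 64
Since discriminant > 0, f'(x) = 0 has 2 real solutions.
Number of critical points: 2

2


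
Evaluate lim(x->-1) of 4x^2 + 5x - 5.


Since polynomials are continuous, we use direct substitution.
lim(x->-1) of 4x^2 + 5x - 5
= 4 * (-1)^2 + 5 * (-1) - 5
= 4 - 5 - 5
= -6

-6


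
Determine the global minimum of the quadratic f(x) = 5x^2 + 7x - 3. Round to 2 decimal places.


For a quadratic f(x) = ax^2 + bx + c with a > 0, the minimum is at the vertex.
Vertex x-coordinate: x = -b/(2a)
x = -(7) / (2 * 5)
x = -7/10
Substitute back to find the minimum value:
f(-7/10) = 5 * (-7/10)^2 + 7 * (-7/10) - 3
= 49/20 - 49/10 - 3
= -109/20 = -5.45

-5.45


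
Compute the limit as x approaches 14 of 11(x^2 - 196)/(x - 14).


Direct substitution gives 0/0, so we factor the numerator.
Factor: 11(x^2 - 196) = 11 * (x - 14)(x + 14)
Cancel the common factor (x - 14):
11(x^2 - 196)/(x - 14) = 11 * (x + 14)
Now substitute x = 14:
= 11 * (14 + 14) = 308

308


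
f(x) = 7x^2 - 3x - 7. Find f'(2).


Differentiate term by term using power and sum rules:
f(x) = 7x^2 - 3x - 7
f'(x) = 14x - 3
Substitute x = 2:
f'(2) = 14 * 2 - 3
= 28 - 3
= 25

25


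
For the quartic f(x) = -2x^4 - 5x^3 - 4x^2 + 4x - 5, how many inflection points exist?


Inflection points occur where f''(x) = 0 and concavity changes.
f(x) = -2x^4 - 5x^3 - 4x^2 + 4x - 5
f'(x) = -8x^3 - 15x^2 - 8x + 4
f''(x) = -24x^2 - 30x - 8
This is a quadratic in x. Use the discriminant to count real roots.
Discriminant = (-30)^2 - 4 * (-24) * (-8)
= 900 - 768
= 132
Since discriminant > 0, f''(x) = 0 has 2 distinct real solutions.
A quadratic with two distinct real roots changes sign at each root, so concavity changes at both.
Number of inflection points: 2

2


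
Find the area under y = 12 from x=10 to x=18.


The area under a constant function y = 12 is a rectangle.
Width = 18 - 10 = 8
Height = 12
Area = width * height
= 8 * 12
= 96

96


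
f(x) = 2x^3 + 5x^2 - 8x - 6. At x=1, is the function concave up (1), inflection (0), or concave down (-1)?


Concavity is determined by the sign of f''(x).
f(x) = 2x^3 + 5x^2 - 8x - 6
f'(x) = 6x^2 + 10x - 8
f''(x) = 12x + 10
f''(1) = 12 * 1 + 10
= 12 + 10
= 22
Since f''(1) > 0, the function is concave up (1)

1


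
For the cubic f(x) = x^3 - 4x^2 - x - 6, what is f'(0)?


Differentiate f(x) = x^3 - 4x^2 - x - 6 term by term:
f'(x) = 3x^2 - 8x - 1
Substitute x = 0:
f'(0) = 3 * 0^2 - 8 * 0 - 1
= 0 + 0 - 1
= -1

-1


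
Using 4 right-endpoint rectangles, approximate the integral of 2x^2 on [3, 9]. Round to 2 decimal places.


Right Riemann sum uses right endpoints of each subinterval.
Interval: [3, 9], n = 4
dx = (9 - 3) / 4 = 3/2
Right endpoints: [9/2, 6, 15/2, 9]
f values: [81/2, 72, 225/2, 162]
Sum = dx * (sum of f values)
= 3/2 * 387
= 1161/2 = 580.50

580.50


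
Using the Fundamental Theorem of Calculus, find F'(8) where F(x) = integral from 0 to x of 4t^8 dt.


By the Fundamental Theorem of Calculus (Part 1):
If F(x) = integral from 0 to x of f(t) dt, then F'(x) = f(x)
Here f(t) = 4t^8
So F'(x) = 4x^8
Evaluate at x = 8:
F'(8) = 4 * 8^8
= 4 * 16777216
= 67108864

67108864


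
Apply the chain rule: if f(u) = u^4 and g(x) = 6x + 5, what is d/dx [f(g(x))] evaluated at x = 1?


Using the chain rule: (f(g(x)))' = f'(g(x)) * g'(x)
First, find g(1):
g(1) = 6 * 1 + 5 = 11
Next, f'(u) = 4u^3
And g'(x) = 6
So f'(g(1)) * g'(1)
= 4 * 11^3 * 6
= 4 * 1331 * 6
= 31944

31944


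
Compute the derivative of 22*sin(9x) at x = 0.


Apply the chain rule to differentiate 22*sin(9x):
d/dx [22*sin(9x)]
= 22 * cos(9x) * d/dx(9x)
= 22 * 9 * cos(9x)
= 198 * cos(9x)
Evaluate at x = 0:
= 198 * cos(0)
= 198 * 1
= 198

198


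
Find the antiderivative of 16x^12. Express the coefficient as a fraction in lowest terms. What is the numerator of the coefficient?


Apply the power rule for integration:
integral of ax^n dx = a/(n+1) * x^(n+1) + C
integral of 16x^12 dx
= 16/13 * x^13 + C
The coefficient in lowest terms is 16/13, and its numerator is 16

16


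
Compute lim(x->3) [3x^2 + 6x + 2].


Since polynomials are continuous, we use direct substitution.
lim(x->3) of 3x^2 + 6x + 2
= 3 * 3^2 + 6 * 3 + 2
= 27 + 18 + 2
= 47

47


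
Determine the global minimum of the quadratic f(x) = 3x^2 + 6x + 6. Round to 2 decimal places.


For a quadratic f(x) = ax^2 + bx + c with a > 0, the minimum is at the vertex.
Vertex x-coordinate: x = -b/(2a)
x = -(6) / (2 * 3)
x = -6/6 = -1
Substitute back to find the minimum value:
f(-1) = 3 * (-1)^2 + 6 * (-1) + 6
= 3 - 6 + 6
= 3 = 3.00

3.00


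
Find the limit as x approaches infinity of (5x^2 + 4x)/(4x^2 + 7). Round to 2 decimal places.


For limits at infinity with equal-degree polynomials,
we compare leading coefficients.
Numerator leading term: 5x^2
Denominator leading term: 4x^2
Divide both by x^2:
lim = (5 + 4/x) / (4 + 7/x^2)
As x -> infinity, the 1/x and 1/x^2 terms vanish:
= 5/4 = 1.25

1.25


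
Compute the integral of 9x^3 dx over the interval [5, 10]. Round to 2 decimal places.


Find the antiderivative of 9x^3:
F(x) = 9/4 * x^4
Apply the Fundamental Theorem of Calculus:
F(10) - F(5)
= 9/4 * 10^4 - 9/4 * 5^4
= 9/4 * (10000 - 625)
= 9/4 * 9375
= 84375/4 = 21093.75

21093.75


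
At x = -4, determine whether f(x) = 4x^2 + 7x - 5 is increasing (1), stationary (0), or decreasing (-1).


Compute f'(x) to determine behavior:
f'(x) = 8x + 7
f'(-4) = 8 * (-4) + 7
= -32 + 7
= -25
Since f'(-4) < 0, the function is decreasing (-1)

-1


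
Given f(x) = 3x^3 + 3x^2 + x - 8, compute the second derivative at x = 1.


First derivative:
f'(x) = 9x^2 + 6x + 1
Second derivative:
f''(x) = 18x + 6
Substitute x = 1:
f''(1) = 18 * 1 + 6
= 18 + 6
= 24

24


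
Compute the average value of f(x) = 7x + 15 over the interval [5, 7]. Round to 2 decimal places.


Average value = 1/(b-a) * integral from a to b of f(x) dx
First compute the integral of 7x + 15:
F(x) = (7/2)x^2 + 15x
F(7) = 7/2 * 49 + 15 * 7 = 553/2
F(5) = 7/2 * 25 + 15 * 5 = 325/2
Integral = 553/2 - 325/2 = 114
Average = 114 / (7 - 5) = 114 / 2
= 57 = 57.00

57.00


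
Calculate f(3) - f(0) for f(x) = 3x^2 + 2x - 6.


Net change = f(b) - f(a)
f(x) = 3x^2 + 2x - 6
Compute f(3):
f(3) = 3 * 3^2 + 2 * 3 - 6
= 27 + 6 - 6
= 27
Compute f(0):
f(0) = 3 * 0^2 + 2 * 0 - 6
= 0 + 0 - 6
= -6
Net change = 27 - (-6) = 33

33


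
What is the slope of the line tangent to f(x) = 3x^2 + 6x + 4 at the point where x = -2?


The slope of the tangent line equals f'(x) at the point.
f(x) = 3x^2 + 6x + 4
f'(x) = 6x + 6
At x = -2:
f'(-2) = 6 * (-2) + 6
= -12 + 6
= -6

-6


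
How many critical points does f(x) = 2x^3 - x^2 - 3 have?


Find where f'(x) = 0:
f(x) = 2x^3 - x^2 - 3
f'(x) = 6x^2 - 2x
This is a quadratic in x. Use the discriminant to count real roots.
Discriminant = (-2)^2 - 4 * 6 * 0
= 4 - 0
= 4
Since discriminant > 0, f'(x) = 0 has 2 real solutions.
Number of critical points: 2

2


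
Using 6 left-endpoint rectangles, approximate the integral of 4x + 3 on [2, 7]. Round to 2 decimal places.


Left Riemann sum uses left endpoints of each subinterval.
Interval: [2, 7], n = 6
dx = (7 - 2) / 6 = 5/6
Left endpoints: [2, 17/6, 11/3, 9/2, 16/3, 37/6]
f values: [11, 43/3, 53/3, 21, 73/3, 83/3]
Sum = dx * (sum of f values)
= 5/6 * 116
= 290/3 ≈ 96.67

96.67


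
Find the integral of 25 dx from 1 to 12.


The integral of a constant k over [a, b] equals k * (b - a).
integral from 1 to 12 of 25 dx
= 25 * (12 - 1)
= 25 * 11
= 275

275


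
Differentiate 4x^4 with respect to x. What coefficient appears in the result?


We apply the power rule: d/dx [ax^n] = a*n * x^(n-1)
d/dx [4x^4]
= 4 * 4 * x^(4-1)
= 16x^3
The coefficient is 16

16


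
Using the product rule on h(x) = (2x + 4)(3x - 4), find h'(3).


Let u(x) = 2x + 4 and v(x) = 3x - 4
u'(x) = 2
v'(x) = 3
Product rule: h'(x) = u'(x)*v(x) + u(x)*v'(x)
= 2 * (3x - 4) + (2x + 4) * 3
At x = 3:
u(3) = 2 * 3 + 4 = 10
v(3) = 3 * 3 - 4 = 5
h'(3) = 2 * 5 + 10 * 3
= 10 + 30
= 40

40


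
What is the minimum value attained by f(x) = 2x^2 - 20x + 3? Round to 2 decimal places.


For a quadratic f(x) = ax^2 + bx + c with a > 0, the minimum is at the vertex.
Vertex x-coordinate: x = -b/(2a)
x = -(-20) / (2 * 2)
x = 20/4 = 5
Substitute back to find the minimum value:
f(5) = 2 * 5^2 - 20 * 5 + 3
= 50 - 100 + 3
= -47 = -47.00

-47.00


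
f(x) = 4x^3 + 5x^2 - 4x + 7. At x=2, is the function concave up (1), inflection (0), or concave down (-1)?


Concavity is determined by the sign of f''(x).
f(x) = 4x^3 + 5x^2 - 4x + 7
f'(x) = 12x^2 + 10x - 4
f''(x) = 24x + 10
f''(2) = 24 * 2 + 10
= 48 + 10
= 58
Since f''(2) > 0, the function is concave up (1)

1


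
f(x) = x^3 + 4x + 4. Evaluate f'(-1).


Differentiate f(x) = x^3 + 4x + 4 term by term:
f'(x) = 3x^2 + 4
Substitute x = -1:
f'(-1) = 3 * (-1)^2 + 0 * (-1) + 4
= 3 + 0 + 4
= 7

7


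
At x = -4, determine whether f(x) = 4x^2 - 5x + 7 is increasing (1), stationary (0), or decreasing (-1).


Compute f'(x) to determine behavior:
f'(x) = 8x - 5
f'(-4) = 8 * (-4) - 5
= -32 - 5
= -37
Since f'(-4) < 0, the function is decreasing (-1)

-1


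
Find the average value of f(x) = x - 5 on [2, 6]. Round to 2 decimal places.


Average value = 1/(b-a) * integral from a to b of f(x) dx
First compute the integral of x - 5:
F(x) = (1/2)x^2 - 5x
F(6) = 1/2 * 36 - 5 * 6 = -12
F(2) = 1/2 * 4 - 5 * 2 = -8
Integral = -12 - (-8) = -4
Average = (-4) / (6 - 2) = (-4) / 4
= -1 = -1.00

-1.00


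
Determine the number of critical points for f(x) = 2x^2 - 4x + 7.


Find where f'(x) = 0:
f'(x) = 4x - 4
Set f'(x) = 0:
4x - 4 = 0
x = 4 / 4 = 1
This is a linear equation in x, so there is exactly one solution.
Number of critical points: 1

1


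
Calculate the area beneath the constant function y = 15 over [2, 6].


The area under a constant function y = 15 is a rectangle.
Width = 6 - 2 = 4
Height = 15
Area = width * height
= 4 * 15
= 60

60


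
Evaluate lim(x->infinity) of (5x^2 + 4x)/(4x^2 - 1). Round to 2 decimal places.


For limits at infinity with equal-degree polynomials,
we compare leading coefficients.
Numerator leading term: 5x^2
Denominator leading term: 4x^2
Divide both by x^2:
lim = (5 + 4/x) / (4 - 1/x^2)
As x -> infinity, the 1/x and 1/x^2 terms vanish:
= 5/4 = 1.25

1.25


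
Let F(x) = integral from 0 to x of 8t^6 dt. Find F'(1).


By the Fundamental Theorem of Calculus (Part 1):
If F(x) = integral from 0 to x of f(t) dt, then F'(x) = f(x)
Here f(t) = 8t^6
So F'(x) = 8x^6
Evaluate at x = 1:
F'(1) = 8 * 1^6
= 8 * 1
= 8

8


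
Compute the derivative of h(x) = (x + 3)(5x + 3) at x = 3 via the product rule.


Let u(x) = x + 3 and v(x) = 5x + 3
u'(x) = 1
v'(x) = 5
Product rule: h'(x) = u'(x)*v(x) + u(x)*v'(x)
= 1 * (5x + 3) + (x + 3) * 5
At x = 3:
u(3) = 1 * 3 + 3 = 6
v(3) = 5 * 3 + 3 = 18
h'(3) = 1 * 18 + 6 * 5
= 18 + 30
= 48

48


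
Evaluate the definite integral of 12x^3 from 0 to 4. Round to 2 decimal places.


Find the antiderivative of 12x^3:
F(x) = 12/4 * x^4
Apply the Fundamental Theorem of Calculus:
F(4) - F(0)
= 12/4 * 4^4 - 12/4 * 0^4
= 12/4 * (256 - 0)
= 12/4 * 256
= 768 = 768.00

768.00


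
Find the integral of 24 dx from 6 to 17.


The integral of a constant k over [a, b] equals k * (b - a).
integral from 6 to 17 of 24 dx
= 24 * (17 - 6)
= 24 * 11
= 264

264


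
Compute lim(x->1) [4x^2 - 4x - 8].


Since polynomials are continuous, we use direct substitution.
lim(x->1) of 4x^2 - 4x - 8
= 4 * 1^2 - 4 * 1 - 8
= 4 - 4 - 8
= -8

-8


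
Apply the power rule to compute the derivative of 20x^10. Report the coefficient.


We apply the power rule: d/dx [ax^n] = a*n * x^(n-1)
d/dx [20x^10]
= 20 * 10 * x^(10-1)
= 200x^9
The coefficient is 200

200


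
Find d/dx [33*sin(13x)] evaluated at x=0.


Apply the chain rule to differentiate 33*sin(13x):
d/dx [33*sin(13x)]
= 33 * cos(13x) * d/dx(13x)
= 33 * 13 * cos(13x)
= 429 * cos(13x)
Evaluate at x = 0:
= 429 * cos(0)
= 429 * 1
= 429

429


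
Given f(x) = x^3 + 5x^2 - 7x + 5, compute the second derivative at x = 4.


First derivative:
f'(x) = 3x^2 + 10x - 7
Second derivative:
f''(x) = 6x + 10
Substitute x = 4:
f''(4) = 6 * 4 + 10
= 24 + 10
= 34

34


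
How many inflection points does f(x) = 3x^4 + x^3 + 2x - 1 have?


Inflection points occur where f''(x) = 0 and concavity changes.
f(x) = 3x^4 + x^3 + 2x - 1
f'(x) = 12x^3 + 3x^2 + 2
f''(x) = 36x^2 + 6x
This is a quadratic in x. Use the discriminant to count real roots.
Discriminant = (6)^2 - 4 * 36 * 0
= 36 - 0
= 36
Since discriminant > 0, f''(x) = 0 has 2 distinct real solutions.
A quadratic with two distinct real roots changes sign at each root, so concavity changes at both.
Number of inflection points: 2

2


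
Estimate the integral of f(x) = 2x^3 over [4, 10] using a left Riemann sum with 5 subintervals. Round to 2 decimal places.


Left Riemann sum uses left endpoints of each subinterval.
Interval: [4, 10], n = 5
dx = (10 - 4) / 5 = 6/5
Left endpoints: [4, 26/5, 32/5, 38/5, 44/5]
f values: [128, 35152/125, 65536/125, 109744/125, 170368/125]
Sum = dx * (sum of f values)
= 6/5 * 15872/5
= 95232/25 = 3809.28

3809.28


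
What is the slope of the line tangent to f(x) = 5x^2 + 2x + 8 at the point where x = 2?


The slope of the tangent line equals f'(x) at the point.
f(x) = 5x^2 + 2x + 8
f'(x) = 10x + 2
At x = 2:
f'(2) = 10 * 2 + 2
= 20 + 2
= 22

22


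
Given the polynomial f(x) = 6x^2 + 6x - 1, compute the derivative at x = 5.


Differentiate term by term using power and sum rules:
f(x) = 6x^2 + 6x - 1
f'(x) = 12x + 6
Substitute x = 5:
f'(5) = 12 * 5 + 6
= 60 + 6
= 66

66


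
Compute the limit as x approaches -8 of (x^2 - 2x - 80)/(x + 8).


Direct substitution gives 0/0, so we factor the numerator.
Factor: (x^2 - 2x - 80) = (x + 8)(x - 10)
Cancel the common factor (x + 8):
(x^2 - 2x - 80)/(x + 8) = (x - 10)
Now substitute x = -8:
= (-8) - (10) = -18

-18


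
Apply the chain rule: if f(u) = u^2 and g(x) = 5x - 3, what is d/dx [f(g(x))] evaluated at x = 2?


Using the chain rule: (f(g(x)))' = f'(g(x)) * g'(x)
First, find g(2):
g(2) = 5 * 2 - 3 = 7
Next, f'(u) = 2u
And g'(x) = 5
So f'(g(2)) * g'(2)
= 2 * 7 * 5
= 70

70


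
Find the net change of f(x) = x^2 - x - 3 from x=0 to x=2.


Net change = f(b) - f(a)
f(x) = x^2 - x - 3
Compute f(2):
f(2) = 1 * 2^2 - 1 * 2 - 3
= 4 - 2 - 3
= -1
Compute f(0):
f(0) = 1 * 0^2 - 1 * 0 - 3
= 0 + 0 - 3
= -3
Net change = -1 - (-3) = 2

2


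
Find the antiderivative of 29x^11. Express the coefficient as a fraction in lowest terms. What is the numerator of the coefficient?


Apply the power rule for integration:
integral of ax^n dx = a/(n+1) * x^(n+1) + C
integral of 29x^11 dx
= 29/12 * x^12 + C
The coefficient in lowest terms is 29/12, and its numerator is 29

29


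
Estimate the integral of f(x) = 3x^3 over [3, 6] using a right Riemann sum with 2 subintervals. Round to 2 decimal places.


Right Riemann sum uses right endpoints of each subinterval.
Interval: [3, 6], n = 2
dx = (6 - 3) / 2 = 3/2
Right endpoints: [9/2, 6]
f values: [2187/8, 648]
Sum = dx * (sum of f values)
= 3/2 * 7371/8
= 22113/16 ≈ 1382.06

1382.06


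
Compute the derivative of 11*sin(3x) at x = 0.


Apply the chain rule to differentiate 11*sin(3x):
d/dx [11*sin(3x)]
= 11 * cos(3x) * d/dx(3x)
= 11 * 3 * cos(3x)
= 33 * cos(3x)
Evaluate at x = 0:
= 33 * cos(0)
= 33 * 1
= 33

33


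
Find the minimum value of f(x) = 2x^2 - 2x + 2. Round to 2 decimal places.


For a quadratic f(x) = ax^2 + bx + c with a > 0, the minimum is at the vertex.
Vertex x-coordinate: x = -b/(2a)
x = -(-2) / (2 * 2)
x = 2/4 = 1/2
Substitute back to find the minimum value:
f(1/2) = 2 * (1/2)^2 - 2 * (1/2) + 2
= 1/2 - 1 + 2
= 3/2 = 1.50

1.50


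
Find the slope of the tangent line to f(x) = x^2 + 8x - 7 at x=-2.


The slope of the tangent line equals f'(x) at the point.
f(x) = x^2 + 8x - 7
f'(x) = 2x + 8
At x = -2:
f'(-2) = 2 * (-2) + 8
= -4 + 8
= 4

4


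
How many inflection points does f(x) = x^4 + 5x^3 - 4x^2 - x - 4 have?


Inflection points occur where f''(x) = 0 and concavity changes.
f(x) = x^4 + 5x^3 - 4x^2 - x - 4
f'(x) = 4x^3 + 15x^2 - 8x - 1
f''(x) = 12x^2 + 30x - 8
This is a quadratic in x. Use the discriminant to count real roots.
Discriminant = (30)^2 - 4 * 12 * (-8)
= 900 - (-384)
= 1284
Since discriminant > 0, f''(x) = 0 has 2 distinct real solutions.
A quadratic with two distinct real roots changes sign at each root, so concavity changes at both.
Number of inflection points: 2

2


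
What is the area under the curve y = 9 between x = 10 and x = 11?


The area under a constant function y = 9 is a rectangle.
Width = 11 - 10 = 1
Height = 9
Area = width * height
= 1 * 9
= 9

9


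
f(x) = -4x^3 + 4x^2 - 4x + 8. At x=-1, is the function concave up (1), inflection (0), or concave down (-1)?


Concavity is determined by the sign of f''(x).
f(x) = -4x^3 + 4x^2 - 4x + 8
f'(x) = -12x^2 + 8x - 4
f''(x) = -24x + 8
f''(-1) = -24 * (-1) + 8
= 24 + 8
= 32
Since f''(-1) > 0, the function is concave up (1)

1


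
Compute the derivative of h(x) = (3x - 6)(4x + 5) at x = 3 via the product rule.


Let u(x) = 3x - 6 and v(x) = 4x + 5
u'(x) = 3
v'(x) = 4
Product rule: h'(x) = u'(x)*v(x) + u(x)*v'(x)
= 3 * (4x + 5) + (3x - 6) * 4
At x = 3:
u(3) = 3 * 3 - 6 = 3
v(3) = 4 * 3 + 5 = 17
h'(3) = 3 * 17 + 3 * 4
= 51 + 12
= 63

63


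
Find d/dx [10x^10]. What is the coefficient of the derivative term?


We apply the power rule: d/dx [ax^n] = a*n * x^(n-1)
d/dx [10x^10]
= 10 * 10 * x^(10-1)
= 100x^9
The coefficient is 100

100


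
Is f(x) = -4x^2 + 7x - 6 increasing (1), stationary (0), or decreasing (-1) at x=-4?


Compute f'(x) to determine behavior:
f'(x) = -8x + 7
f'(-4) = -8 * (-4) + 7
= 32 + 7
= 39
Since f'(-4) > 0, the function is increasing (1)

1


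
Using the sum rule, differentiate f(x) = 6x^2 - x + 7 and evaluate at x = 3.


Differentiate term by term using power and sum rules:
f(x) = 6x^2 - x + 7
f'(x) = 12x - 1
Substitute x = 3:
f'(3) = 12 * 3 - 1
= 36 - 1
= 35

35


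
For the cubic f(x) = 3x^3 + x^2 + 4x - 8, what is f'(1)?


Differentiate f(x) = 3x^3 + x^2 + 4x - 8 term by term:
f'(x) = 9x^2 + 2x + 4
Substitute x = 1:
f'(1) = 9 * 1^2 + 2 * 1 + 4
= 9 + 2 + 4
= 15

15


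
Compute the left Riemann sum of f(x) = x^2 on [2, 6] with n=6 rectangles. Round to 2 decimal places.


Left Riemann sum uses left endpoints of each subinterval.
Interval: [2, 6], n = 6
dx = (6 - 2) / 6 = 2/3
Left endpoints: [2, 8/3, 10/3, 4, 14/3, 16/3]
f values: [4, 64/9, 100/9, 16, 196/9, 256/9]
Sum = dx * (sum of f values)
= 2/3 * 796/9
= 1592/27 ≈ 58.96

58.96


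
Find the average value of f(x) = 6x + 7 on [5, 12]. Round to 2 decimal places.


Average value = 1/(b-a) * integral from a to b of f(x) dx
First compute the integral of 6x + 7:
F(x) = 3x^2 + 7x
F(12) = 3 * 144 + 7 * 12 = 516
F(5) = 3 * 25 + 7 * 5 = 110
Integral = 516 - 110 = 406
Average = 406 / (12 - 5) = 406 / 7
= 58 = 58.00

58.00


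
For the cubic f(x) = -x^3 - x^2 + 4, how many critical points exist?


Find where f'(x) = 0:
f(x) = -x^3 - x^2 + 4
f'(x) = -3x^2 - 2x
This is a quadratic in x. Use the discriminant to count real roots.
Discriminant = (-2)^2 - 4 * (-3) * 0
= 4 - 0
= 4
Since discriminant > 0, f'(x) = 0 has 2 real solutions.
Number of critical points: 2

2


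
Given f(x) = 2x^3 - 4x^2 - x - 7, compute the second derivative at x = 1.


First derivative:
f'(x) = 6x^2 - 8x - 1
Second derivative:
f''(x) = 12x - 8
Substitute x = 1:
f''(1) = 12 * 1 - 8
= 12 - 8
= 4

4


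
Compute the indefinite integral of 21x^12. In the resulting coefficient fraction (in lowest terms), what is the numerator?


Apply the power rule for integration:
integral of ax^n dx = a/(n+1) * x^(n+1) + C
integral of 21x^12 dx
= 21/13 * x^13 + C
The coefficient in lowest terms is 21/13, and its numerator is 21

21


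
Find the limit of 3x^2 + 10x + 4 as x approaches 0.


Since polynomials are continuous, we use direct substitution.
lim(x->0) of 3x^2 + 10x + 4
= 3 * 0^2 + 10 * 0 + 4
= 0 + 0 + 4
= 4

4


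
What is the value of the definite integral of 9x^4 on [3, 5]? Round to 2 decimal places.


Find the antiderivative of 9x^4:
F(x) = 9/5 * x^5
Apply the Fundamental Theorem of Calculus:
F(5) - F(3)
= 9/5 * 5^5 - 9/5 * 3^5
= 9/5 * (3125 - 243)
= 9/5 * 2882
= 25938/5 = 5187.60

5187.60


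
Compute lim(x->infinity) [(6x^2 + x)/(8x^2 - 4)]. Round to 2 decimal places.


For limits at infinity with equal-degree polynomials,
we compare leading coefficients.
Numerator leading term: 6x^2
Denominator leading term: 8x^2
Divide both by x^2:
lim = (6 + 1/x) / (8 - 4/x^2)
As x -> infinity, the 1/x and 1/x^2 terms vanish:
= 6/8 = 3/4 = 0.75

0.75


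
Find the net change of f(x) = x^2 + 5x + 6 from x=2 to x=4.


Net change = f(b) - f(a)
f(x) = x^2 + 5x + 6
Compute f(4):
f(4) = 1 * 4^2 + 5 * 4 + 6
= 16 + 20 + 6
= 42
Compute f(2):
f(2) = 1 * 2^2 + 5 * 2 + 6
= 4 + 10 + 6
= 20
Net change = 42 - 20 = 22

22


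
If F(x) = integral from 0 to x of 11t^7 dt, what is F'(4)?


By the Fundamental Theorem of Calculus (Part 1):
If F(x) = integral from 0 to x of f(t) dt, then F'(x) = f(x)
Here f(t) = 11t^7
So F'(x) = 11x^7
Evaluate at x = 4:
F'(4) = 11 * 4^7
= 11 * 16384
= 180224

180224


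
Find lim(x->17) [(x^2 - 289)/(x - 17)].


Direct substitution gives 0/0, so we factor the numerator.
Factor: (x^2 - 289) = (x - 17)(x + 17)
Cancel the common factor (x - 17):
(x^2 - 289)/(x - 17) = (x + 17)
Now substitute x = 17:
= (17 + 17) = 34

34


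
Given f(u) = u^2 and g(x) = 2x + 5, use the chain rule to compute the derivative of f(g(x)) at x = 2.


Using the chain rule: (f(g(x)))' = f'(g(x)) * g'(x)
First, find g(2):
g(2) = 2 * 2 + 5 = 9
Next, f'(u) = 2u
And g'(x) = 2
So f'(g(2)) * g'(2)
= 2 * 9 * 2
= 36

36


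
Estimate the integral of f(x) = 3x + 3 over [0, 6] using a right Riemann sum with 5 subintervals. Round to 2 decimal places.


Right Riemann sum uses right endpoints of each subinterval.
Interval: [0, 6], n = 5
dx = (6 - 0) / 5 = 6/5
Right endpoints: [6/5, 12/5, 18/5, 24/5, 6]
f values: [33/5, 51/5, 69/5, 87/5, 21]
Sum = dx * (sum of f values)
= 6/5 * 69
= 414/5 = 82.80

82.80


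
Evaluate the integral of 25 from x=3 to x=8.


The integral of a constant k over [a, b] equals k * (b - a).
integral from 3 to 8 of 25 dx
= 25 * (8 - 3)
= 25 * 5
= 125

125


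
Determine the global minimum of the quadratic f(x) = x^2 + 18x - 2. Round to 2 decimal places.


For a quadratic f(x) = ax^2 + bx + c with a > 0, the minimum is at the vertex.
Vertex x-coordinate: x = -b/(2a)
x = -(18) / (2 * 1)
x = -18/2 = -9
Substitute back to find the minimum value:
f(-9) = 1 * (-9)^2 + 18 * (-9) - 2
= 81 - 162 - 2
= -83 = -83.00

-83.00


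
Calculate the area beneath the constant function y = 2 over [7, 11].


The area under a constant function y = 2 is a rectangle.
Width = 11 - 7 = 4
Height = 2
Area = width * height
= 4 * 2
= 8

8


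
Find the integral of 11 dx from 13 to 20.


The integral of a constant k over [a, b] equals k * (b - a).
integral from 13 to 20 of 11 dx
= 11 * (20 - 13)
= 11 * 7
= 77

77


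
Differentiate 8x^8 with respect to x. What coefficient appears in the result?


We apply the power rule: d/dx [ax^n] = a*n * x^(n-1)
d/dx [8x^8]
= 8 * 8 * x^(8-1)
= 64x^7
The coefficient is 64

64


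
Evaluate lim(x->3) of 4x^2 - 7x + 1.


Since polynomials are continuous, we use direct substitution.
lim(x->3) of 4x^2 - 7x + 1
= 4 * 3^2 - 7 * 3 + 1
= 36 - 21 + 1
= 16

16


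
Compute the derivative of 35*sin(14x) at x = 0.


Apply the chain rule to differentiate 35*sin(14x):
d/dx [35*sin(14x)]
= 35 * cos(14x) * d/dx(14x)
= 35 * 14 * cos(14x)
= 490 * cos(14x)
Evaluate at x = 0:
= 490 * cos(0)
= 490 * 1
= 490

490


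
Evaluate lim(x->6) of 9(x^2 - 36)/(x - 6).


Direct substitution gives 0/0, so we factor the numerator.
Factor: 9(x^2 - 36) = 9 * (x - 6)(x + 6)
Cancel the common factor (x - 6):
9(x^2 - 36)/(x - 6) = 9 * (x + 6)
Now substitute x = 6:
= 9 * (6 + 6) = 108

108


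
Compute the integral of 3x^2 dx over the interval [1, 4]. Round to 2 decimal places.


Find the antiderivative of 3x^2:
F(x) = 3/3 * x^3
Apply the Fundamental Theorem of Calculus:
F(4) - F(1)
= 3/3 * 4^3 - 3/3 * 1^3
= 3/3 * (64 - 1)
= 3/3 * 63
= 63 = 63.00

63.00


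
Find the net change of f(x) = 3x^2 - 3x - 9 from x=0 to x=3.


Net change = f(b) - f(a)
f(x) = 3x^2 - 3x - 9
Compute f(3):
f(3) = 3 * 3^2 - 3 * 3 - 9
= 27 - 9 - 9
= 9
Compute f(0):
f(0) = 3 * 0^2 - 3 * 0 - 9
= 0 + 0 - 9
= -9
Net change = 9 - (-9) = 18

18


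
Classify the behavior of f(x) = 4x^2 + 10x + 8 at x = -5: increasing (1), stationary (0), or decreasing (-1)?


Compute f'(x) to determine behavior:
f'(x) = 8x + 10
f'(-5) = 8 * (-5) + 10
= -40 + 10
= -30
Since f'(-5) < 0, the function is decreasing (-1)

-1


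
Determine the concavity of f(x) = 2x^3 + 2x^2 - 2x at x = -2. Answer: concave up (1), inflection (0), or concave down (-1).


Concavity is determined by the sign of f''(x).
f(x) = 2x^3 + 2x^2 - 2x
f'(x) = 6x^2 + 4x - 2
f''(x) = 12x + 4
f''(-2) = 12 * (-2) + 4
= -24 + 4
= -20
Since f''(-2) < 0, the function is concave down (-1)

-1


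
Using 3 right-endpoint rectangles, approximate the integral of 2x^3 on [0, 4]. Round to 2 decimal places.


Right Riemann sum uses right endpoints of each subinterval.
Interval: [0, 4], n = 3
dx = (4 - 0) / 3 = 4/3
Right endpoints: [4/3, 8/3, 4]
f values: [128/27, 1024/27, 128]
Sum = dx * (sum of f values)
= 4/3 * 512/3
= 2048/9 ≈ 227.56

227.56


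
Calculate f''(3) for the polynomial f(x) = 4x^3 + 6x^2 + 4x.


First derivative:
f'(x) = 12x^2 + 12x + 4
Second derivative:
f''(x) = 24x + 12
Substitute x = 3:
f''(3) = 24 * 3 + 12
= 72 + 12
= 84

84


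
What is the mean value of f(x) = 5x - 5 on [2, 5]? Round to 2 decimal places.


Average value = 1/(b-a) * integral from a to b of f(x) dx
First compute the integral of 5x - 5:
F(x) = (5/2)x^2 - 5x
F(5) = 5/2 * 25 - 5 * 5 = 75/2
F(2) = 5/2 * 4 - 5 * 2 = 0
Integral = 75/2 - 0 = 75/2
Average = (75/2) / (5 - 2) = (75/2) / 3
= 25/2 = 12.50

12.50


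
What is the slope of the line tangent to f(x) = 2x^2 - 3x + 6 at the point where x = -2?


The slope of the tangent line equals f'(x) at the point.
f(x) = 2x^2 - 3x + 6
f'(x) = 4x - 3
At x = -2:
f'(-2) = 4 * (-2) - 3
= -8 - 3
= -11

-11


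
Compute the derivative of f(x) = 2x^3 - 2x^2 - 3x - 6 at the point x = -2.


Differentiate f(x) = 2x^3 - 2x^2 - 3x - 6 term by term:
f'(x) = 6x^2 - 4x - 3
Substitute x = -2:
f'(-2) = 6 * (-2)^2 - 4 * (-2) - 3
= 24 + 8 - 3
= 29

29


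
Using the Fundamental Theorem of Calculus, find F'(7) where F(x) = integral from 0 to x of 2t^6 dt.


By the Fundamental Theorem of Calculus (Part 1):
If F(x) = integral from 0 to x of f(t) dt, then F'(x) = f(x)
Here f(t) = 2t^6
So F'(x) = 2x^6
Evaluate at x = 7:
F'(7) = 2 * 7^6
= 2 * 117649
= 235298

235298


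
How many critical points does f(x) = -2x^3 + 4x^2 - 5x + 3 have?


Find where f'(x) = 0:
f(x) = -2x^3 + 4x^2 - 5x + 3
f'(x) = -6x^2 + 8x - 5
This is a quadratic in x. Use the discriminant to count real roots.
Discriminant = (8)^2 - 4 * (-6) * (-5)
= 64 - 120
= -56
Since discriminant < 0, f'(x) = 0 has no real solutions.
Number of critical points: 0

0


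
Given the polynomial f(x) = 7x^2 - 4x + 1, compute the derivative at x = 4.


Differentiate term by term using power and sum rules:
f(x) = 7x^2 - 4x + 1
f'(x) = 14x - 4
Substitute x = 4:
f'(4) = 14 * 4 - 4
= 56 - 4
= 52

52


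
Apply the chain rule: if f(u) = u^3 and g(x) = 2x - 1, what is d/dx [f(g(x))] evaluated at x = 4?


Using the chain rule: (f(g(x)))' = f'(g(x)) * g'(x)
First, find g(4):
g(4) = 2 * 4 - 1 = 7
Next, f'(u) = 3u^2
And g'(x) = 2
So f'(g(4)) * g'(4)
= 3 * 7^2 * 2
= 3 * 49 * 2
= 294

294


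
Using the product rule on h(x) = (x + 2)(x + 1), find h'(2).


Let u(x) = x + 2 and v(x) = x + 1
u'(x) = 1
v'(x) = 1
Product rule: h'(x) = u'(x)*v(x) + u(x)*v'(x)
= 1 * (x + 1) + (x + 2) * 1
At x = 2:
u(2) = 1 * 2 + 2 = 4
v(2) = 1 * 2 + 1 = 3
h'(2) = 1 * 3 + 4 * 1
= 3 + 4
= 7

7


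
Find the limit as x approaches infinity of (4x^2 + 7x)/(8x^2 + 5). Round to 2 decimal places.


For limits at infinity with equal-degree polynomials,
we compare leading coefficients.
Numerator leading term: 4x^2
Denominator leading term: 8x^2
Divide both by x^2:
lim = (4 + 7/x) / (8 + 5/x^2)
As x -> infinity, the 1/x and 1/x^2 terms vanish:
= 4/8 = 1/2 = 0.50

0.50


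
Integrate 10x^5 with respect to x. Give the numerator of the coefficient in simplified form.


Apply the power rule for integration:
integral of ax^n dx = a/(n+1) * x^(n+1) + C
integral of 10x^5 dx
= 10/6 * x^6 + C
= 5/3 * x^6 + C
The coefficient in lowest terms is 5/3, and its numerator is 5

5


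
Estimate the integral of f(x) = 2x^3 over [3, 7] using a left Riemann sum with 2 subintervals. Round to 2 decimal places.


Left Riemann sum uses left endpoints of each subinterval.
Interval: [3, 7], n = 2
dx = (7 - 3) / 2 = 2
Left endpoints: [3, 5]
f values: [54, 250]
Sum = dx * (sum of f values)
= 2 * 304
= 608 = 608.00

608.00


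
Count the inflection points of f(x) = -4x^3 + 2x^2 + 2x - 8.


Inflection points occur where f''(x) = 0 and concavity changes.
f(x) = -4x^3 + 2x^2 + 2x - 8
f'(x) = -12x^2 + 4x + 2
f''(x) = -24x + 4
Set f''(x) = 0:
-24x + 4 = 0
x = -4 / (-24) = 1/6
Since f''(x) is linear (degree 1), it changes sign at this point.
Therefore there is exactly 1 inflection point.

1


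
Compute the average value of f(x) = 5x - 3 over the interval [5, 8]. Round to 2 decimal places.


Average value = 1/(b-a) * integral from a to b of f(x) dx
First compute the integral of 5x - 3:
F(x) = (5/2)x^2 - 3x
F(8) = 5/2 * 64 - 3 * 8 = 136
F(5) = 5/2 * 25 - 3 * 5 = 95/2
Integral = 136 - 95/2 = 177/2
Average = (177/2) / (8 - 5) = (177/2) / 3
= 59/2 = 29.50

29.50


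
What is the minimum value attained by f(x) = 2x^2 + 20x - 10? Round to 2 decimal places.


For a quadratic f(x) = ax^2 + bx + c with a > 0, the minimum is at the vertex.
Vertex x-coordinate: x = -b/(2a)
x = -(20) / (2 * 2)
x = -20/4 = -5
Substitute back to find the minimum value:
f(-5) = 2 * (-5)^2 + 20 * (-5) - 10
= 50 - 100 - 10
= -60 = -60.00

-60.00


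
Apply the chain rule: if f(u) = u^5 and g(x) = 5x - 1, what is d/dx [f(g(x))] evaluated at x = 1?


Using the chain rule: (f(g(x)))' = f'(g(x)) * g'(x)
First, find g(1):
g(1) = 5 * 1 - 1 = 4
Next, f'(u) = 5u^4
And g'(x) = 5
So f'(g(1)) * g'(1)
= 5 * 4^4 * 5
= 5 * 256 * 5
= 6400

6400


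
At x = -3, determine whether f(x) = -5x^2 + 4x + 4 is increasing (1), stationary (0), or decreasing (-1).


Compute f'(x) to determine behavior:
f'(x) = -10x + 4
f'(-3) = -10 * (-3) + 4
= 30 + 4
= 34
Since f'(-3) > 0, the function is increasing (1)

1


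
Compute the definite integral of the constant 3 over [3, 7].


The integral of a constant k over [a, b] equals k * (b - a).
integral from 3 to 7 of 3 dx
= 3 * (7 - 3)
= 3 * 4
= 12

12


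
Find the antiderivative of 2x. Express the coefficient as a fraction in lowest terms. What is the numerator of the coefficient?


Apply the power rule for integration:
integral of ax^n dx = a/(n+1) * x^(n+1) + C
integral of 2x dx
= 2/2 * x^2 + C
= 1 * x^2 + C
The coefficient in lowest terms is 1 = 1/1, so its numerator is 1

1


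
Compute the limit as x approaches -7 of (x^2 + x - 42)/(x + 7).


Direct substitution gives 0/0, so we factor the numerator.
Factor: (x^2 + x - 42) = (x + 7)(x - 6)
Cancel the common factor (x + 7):
(x^2 + x - 42)/(x + 7) = (x - 6)
Now substitute x = -7:
= (-7) - (6) = -13

-13


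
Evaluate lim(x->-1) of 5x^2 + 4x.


Since polynomials are continuous, we use direct substitution.
lim(x->-1) of 5x^2 + 4x
= 5 * (-1)^2 + 4 * (-1) + 0
= 5 - 4 + 0
= 1

1


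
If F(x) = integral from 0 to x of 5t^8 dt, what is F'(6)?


By the Fundamental Theorem of Calculus (Part 1):
If F(x) = integral from 0 to x of f(t) dt, then F'(x) = f(x)
Here f(t) = 5t^8
So F'(x) = 5x^8
Evaluate at x = 6:
F'(6) = 5 * 6^8
= 5 * 1679616
= 8398080

8398080


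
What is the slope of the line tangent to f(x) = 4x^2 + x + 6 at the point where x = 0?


The slope of the tangent line equals f'(x) at the point.
f(x) = 4x^2 + x + 6
f'(x) = 8x + 1
At x = 0:
f'(0) = 8 * 0 + 1
= 0 + 1
= 1

1


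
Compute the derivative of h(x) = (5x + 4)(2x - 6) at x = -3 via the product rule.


Let u(x) = 5x + 4 and v(x) = 2x - 6
u'(x) = 5
v'(x) = 2
Product rule: h'(x) = u'(x)*v(x) + u(x)*v'(x)
= 5 * (2x - 6) + (5x + 4) * 2
At x = -3:
u(-3) = 5 * (-3) + 4 = -11
v(-3) = 2 * (-3) - 6 = -12
h'(-3) = 5 * (-12) + (-11) * 2
= -60 - 22
= -82

-82


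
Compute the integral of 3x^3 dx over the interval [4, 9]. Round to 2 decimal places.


Find the antiderivative of 3x^3:
F(x) = 3/4 * x^4
Apply the Fundamental Theorem of Calculus:
F(9) - F(4)
= 3/4 * 9^4 - 3/4 * 4^4
= 3/4 * (6561 - 256)
= 3/4 * 6305
= 18915/4 = 4728.75

4728.75


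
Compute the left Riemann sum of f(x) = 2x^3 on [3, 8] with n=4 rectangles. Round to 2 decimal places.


Left Riemann sum uses left endpoints of each subinterval.
Interval: [3, 8], n = 4
dx = (8 - 3) / 4 = 5/4
Left endpoints: [3, 17/4, 11/2, 27/4]
f values: [54, 4913/32, 1331/4, 19683/32]
Sum = dx * (sum of f values)
= 5/4 * 9243/8
= 46215/32 ≈ 1444.22

1444.22


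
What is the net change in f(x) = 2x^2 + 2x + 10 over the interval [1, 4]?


Net change = f(b) - f(a)
f(x) = 2x^2 + 2x + 10
Compute f(4):
f(4) = 2 * 4^2 + 2 * 4 + 10
= 32 + 8 + 10
= 50
Compute f(1):
f(1) = 2 * 1^2 + 2 * 1 + 10
= 2 + 2 + 10
= 14
Net change = 50 - 14 = 36

36
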